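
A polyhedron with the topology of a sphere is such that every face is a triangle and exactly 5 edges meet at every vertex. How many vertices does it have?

Each face has 3 edges and each edge borders two faces, so 2E = 3F.
Each vertex has degree 5, so 5V = 2E and hence V = 3F/5.
Euler: V − E + F = 2 ⇒ (3F/5) − (3F/2) + F = 2.
Multiply by 10: (6 − 15 + 10)F = 20, i.e. 1F = 20.
So F = 20, E = 3·20/2 = 30, V = 3·20/5 = 12.

12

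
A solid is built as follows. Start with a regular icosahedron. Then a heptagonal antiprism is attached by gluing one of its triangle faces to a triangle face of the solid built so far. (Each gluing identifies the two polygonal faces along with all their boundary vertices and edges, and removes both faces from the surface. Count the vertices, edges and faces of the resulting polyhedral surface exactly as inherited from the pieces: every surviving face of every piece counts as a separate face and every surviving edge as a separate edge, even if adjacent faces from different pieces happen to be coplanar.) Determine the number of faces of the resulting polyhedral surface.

34

A regular icosahedron: V=12, E=30, F=20.
Attach a heptagonal antiprism (V=14, E=28, F=16) along a 3-gon: merge 3 vertices and 3 edges, delete both glued faces → V=23, E=55, F=34.
Check: V − E + F = 23 − 55 + 34 = 2.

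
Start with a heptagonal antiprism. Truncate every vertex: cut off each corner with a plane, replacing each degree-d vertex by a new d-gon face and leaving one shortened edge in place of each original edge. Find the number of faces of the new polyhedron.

The base solid has V = 14, E = 28, F = 16.
Truncation replaces each original edge-end by a new vertex, so V′ = 2E = 56.
Each original edge survives, and each old vertex of degree d contributes d new edges; summing degrees gives Σd = 2E, so E′ = E + 2E = 3E = 84.
Each original face survives and each original vertex becomes one new face: F′ = F + V = 30.

30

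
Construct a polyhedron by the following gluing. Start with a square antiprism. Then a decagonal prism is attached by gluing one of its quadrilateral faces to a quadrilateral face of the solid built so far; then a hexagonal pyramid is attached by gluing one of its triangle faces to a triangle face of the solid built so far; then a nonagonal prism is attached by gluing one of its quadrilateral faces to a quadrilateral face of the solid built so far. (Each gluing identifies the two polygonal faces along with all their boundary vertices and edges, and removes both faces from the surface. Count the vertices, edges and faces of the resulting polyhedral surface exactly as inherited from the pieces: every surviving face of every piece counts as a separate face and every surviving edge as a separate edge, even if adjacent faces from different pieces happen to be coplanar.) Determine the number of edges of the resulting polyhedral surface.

74

A square antiprism: V=8, E=16, F=10.
Attach a decagonal prism (V=20, E=30, F=12) along a 4-gon: merge 4 vertices and 4 edges, delete both glued faces → V=24, E=42, F=20.
Attach a hexagonal pyramid (V=7, E=12, F=7) along a 3-gon: merge 3 vertices and 3 edges, delete both glued faces → V=28, E=51, F=25.
Attach a nonagonal prism (V=18, E=27, F=11) along a 4-gon: merge 4 vertices and 4 edges, delete both glued faces → V=42, E=74, F=34.
Check: V − E + F = 42 − 74 + 34 = 2.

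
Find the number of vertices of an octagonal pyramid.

9

A pyramid on an n-gon base has one n-gon and n triangles: V = 8 + 1 = 9, E = 2·8 = 16, F = 8 + 1 = 9.
Check: V − E + F = 9 − 16 + 9 = 2.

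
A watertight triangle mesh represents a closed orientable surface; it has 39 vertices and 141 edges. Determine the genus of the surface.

5

Every face is a triangle and each edge borders two faces, so 3F = 2·141, giving F = 94.
χ = V − E + F = 39 − 141 + 94 = -8.
For a closed orientable surface χ = 2 − 2g, so g = (2 − (-8))/2 = 5.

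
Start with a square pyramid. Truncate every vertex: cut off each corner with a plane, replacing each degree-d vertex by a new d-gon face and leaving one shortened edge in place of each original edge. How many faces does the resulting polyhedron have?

The base solid has V = 5, E = 8, F = 5.
Truncation replaces each original edge-end by a new vertex, so V′ = 2E = 16.
Each original edge survives, and each old vertex of degree d contributes d new edges; summing degrees gives Σd = 2E, so E′ = E + 2E = 3E = 24.
Each original face survives and each original vertex becomes one new face: F′ = F + V = 10.

10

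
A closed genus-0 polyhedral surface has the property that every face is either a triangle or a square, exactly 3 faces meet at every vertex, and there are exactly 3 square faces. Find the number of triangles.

2

Let x be the number of triangles; then F = 3 + x.
Edge–face incidences: 2E = 4·3 + 3·x = 12 + 3x.
Every vertex has degree 3, so 3V = 2E.
Euler: V − E + F = 2 ⇒ (2E)/3 − E + (3 + x) = 2.
Multiply by 6: 2·(2E) − 3·(2E) + 6·(3 + x) = 12, i.e. 18 + 6x − (12 + 3x) = 12.
Collecting terms: 3x + 6 = 12, so 3x = 6, so x = 2.
Then 2E = 12 + 3·2 = 18, so E = 9, V = 2E/3 = 6, F = 3 + 2 = 5.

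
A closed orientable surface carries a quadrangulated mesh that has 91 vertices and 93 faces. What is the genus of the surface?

Every face is a square, so 2E = 4·93 = 372, giving E = 186.
χ = V − E + F = 91 − 186 + 93 = -2.
For a closed orientable surface χ = 2 − 2g, so g = (2 − (-2))/2 = 2.

2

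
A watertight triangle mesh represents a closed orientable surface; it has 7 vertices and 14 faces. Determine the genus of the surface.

1

Every face is a triangle, so 2E = 3·14 = 42, giving E = 21.
χ = V − E + F = 7 − 21 + 14 = 0.
For a closed orientable surface χ = 2 − 2g, so g = (2 − (0))/2 = 1.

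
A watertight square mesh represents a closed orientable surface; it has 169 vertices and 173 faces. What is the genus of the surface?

Every face is a square, so 2E = 4·173 = 692, giving E = 346.
χ = V − E + F = 169 − 346 + 173 = -4.
For a closed orientable surface χ = 2 − 2g, so g = (2 − (-4))/2 = 3.

3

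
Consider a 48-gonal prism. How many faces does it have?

50

A prism on an n-gon has two n-gon bases and n rectangular sides: V = 2·48 = 96, E = 3·48 = 144, F = 48 + 2 = 50.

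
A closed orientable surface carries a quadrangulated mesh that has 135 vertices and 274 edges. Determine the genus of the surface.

Every face is a square and each edge borders two faces, so 4F = 2·274, giving F = 137.
χ = V − E + F = 135 − 274 + 137 = -2.
For a closed orientable surface χ = 2 − 2g, so g = (2 − (-2))/2 = 2.

2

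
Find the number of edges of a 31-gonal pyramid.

62

A pyramid on an n-gon base has one n-gon and n triangles: V = 31 + 1 = 32, E = 2·31 = 62, F = 31 + 1 = 32.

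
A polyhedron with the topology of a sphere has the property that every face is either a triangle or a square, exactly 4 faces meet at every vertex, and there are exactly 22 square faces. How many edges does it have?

56

Let x be the number of triangles; then F = 22 + x.
Edge–face incidences: 2E = 4·22 + 3·x = 88 + 3x.
Every vertex has degree 4, so 4V = 2E.
Euler: V − E + F = 2 ⇒ (2E)/4 − E + (22 + x) = 2.
Multiply by 8: 2·(2E) − 4·(2E) + 8·(22 + x) = 16, i.e. 176 + 8x − 2·(88 + 3x) = 16.
Collecting terms: 2x = 16, so x = 8.
Then 2E = 88 + 3·8 = 112, so E = 56, V = 2E/4 = 28, F = 22 + 8 = 30.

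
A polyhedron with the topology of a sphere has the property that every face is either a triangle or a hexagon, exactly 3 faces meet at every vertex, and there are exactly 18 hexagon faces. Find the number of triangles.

4

Let x be the number of triangles; then F = 18 + x.
Edge–face incidences: 2E = 6·18 + 3·x = 108 + 3x.
Every vertex has degree 3, so 3V = 2E.
Euler: V − E + F = 2 ⇒ (2E)/3 − E + (18 + x) = 2.
Multiply by 6: 2·(2E) − 3·(2E) + 6·(18 + x) = 12, i.e. 108 + 6x − (108 + 3x) = 12.
Collecting terms: 3x = 12, so x = 4.
Then 2E = 108 + 3·4 = 120, so E = 60, V = 2E/3 = 40, F = 18 + 4 = 22.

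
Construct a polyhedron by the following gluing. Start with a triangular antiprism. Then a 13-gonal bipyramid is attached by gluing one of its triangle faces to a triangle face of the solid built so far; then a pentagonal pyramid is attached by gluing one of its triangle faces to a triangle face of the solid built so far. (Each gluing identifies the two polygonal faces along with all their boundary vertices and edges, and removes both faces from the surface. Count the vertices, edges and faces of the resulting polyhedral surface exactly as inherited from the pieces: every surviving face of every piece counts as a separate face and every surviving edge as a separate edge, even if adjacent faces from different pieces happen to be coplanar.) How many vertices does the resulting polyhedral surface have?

21

A triangular antiprism: V=6, E=12, F=8.
Attach a 13-gonal bipyramid (V=15, E=39, F=26) along a 3-gon: merge 3 vertices and 3 edges, delete both glued faces → V=18, E=48, F=32.
Attach a pentagonal pyramid (V=6, E=10, F=6) along a 3-gon: merge 3 vertices and 3 edges, delete both glued faces → V=21, E=55, F=36.
Check: V − E + F = 21 − 55 + 36 = 2.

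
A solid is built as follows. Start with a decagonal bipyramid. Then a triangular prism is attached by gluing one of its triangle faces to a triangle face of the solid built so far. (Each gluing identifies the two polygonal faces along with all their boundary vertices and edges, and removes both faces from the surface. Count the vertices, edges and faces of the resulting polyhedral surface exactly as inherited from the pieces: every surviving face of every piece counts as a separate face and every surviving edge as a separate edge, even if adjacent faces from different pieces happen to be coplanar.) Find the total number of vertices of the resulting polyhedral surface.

15

A decagonal bipyramid: V=12, E=30, F=20.
Attach a triangular prism (V=6, E=9, F=5) along a 3-gon: merge 3 vertices and 3 edges, delete both glued faces → V=15, E=36, F=23.
Check: V − E + F = 15 − 36 + 23 = 2.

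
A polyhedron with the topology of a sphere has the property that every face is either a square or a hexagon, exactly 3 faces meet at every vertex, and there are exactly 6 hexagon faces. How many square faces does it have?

Let x be the number of squares; then F = 6 + x.
Edge–face incidences: 2E = 6·6 + 4·x = 36 + 4x.
Every vertex has degree 3, so 3V = 2E.
Euler: V − E + F = 2 ⇒ (2E)/3 − E + (6 + x) = 2.
Multiply by 6: 2·(2E) − 3·(2E) + 6·(6 + x) = 12, i.e. 36 + 6x − (36 + 4x) = 12.
Collecting terms: 2x = 12, so x = 6.
Then 2E = 36 + 4·6 = 60, so E = 30, V = 2E/3 = 20, F = 6 + 6 = 12.

6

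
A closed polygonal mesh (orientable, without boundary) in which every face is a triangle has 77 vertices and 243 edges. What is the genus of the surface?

3

Every face is a triangle and each edge borders two faces, so 3F = 2·243, giving F = 162.
χ = V − E + F = 77 − 243 + 162 = -4.
For a closed orientable surface χ = 2 − 2g, so g = (2 − (-4))/2 = 3.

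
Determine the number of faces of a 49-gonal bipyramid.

A bipyramid over an n-gon has 2n triangular faces and n + 2 vertices: V = 49 + 2 = 51, E = 3·49 = 147, F = 2·49 = 98.

98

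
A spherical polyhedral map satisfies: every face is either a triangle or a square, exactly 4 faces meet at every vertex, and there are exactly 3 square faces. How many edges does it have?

18

Let x be the number of triangles; then F = 3 + x.
Edge–face incidences: 2E = 4·3 + 3·x = 12 + 3x.
Every vertex has degree 4, so 4V = 2E.
Euler: V − E + F = 2 ⇒ (2E)/4 − E + (3 + x) = 2.
Multiply by 8: 2·(2E) − 4·(2E) + 8·(3 + x) = 16, i.e. 24 + 8x − 2·(12 + 3x) = 16.
Collecting terms: 2x = 16, so x = 8.
Then 2E = 12 + 3·8 = 36, so E = 18, V = 2E/4 = 9, F = 3 + 8 = 11.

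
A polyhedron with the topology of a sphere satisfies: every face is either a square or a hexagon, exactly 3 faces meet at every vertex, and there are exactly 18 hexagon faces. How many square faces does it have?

6

Let x be the number of squares; then F = 18 + x.
Edge–face incidences: 2E = 6·18 + 4·x = 108 + 4x.
Every vertex has degree 3, so 3V = 2E.
Euler: V − E + F = 2 ⇒ (2E)/3 − E + (18 + x) = 2.
Multiply by 6: 2·(2E) − 3·(2E) + 6·(18 + x) = 12, i.e. 108 + 6x − (108 + 4x) = 12.
Collecting terms: 2x = 12, so x = 6.
Then 2E = 108 + 4·6 = 132, so E = 66, V = 2E/3 = 44, F = 18 + 6 = 24.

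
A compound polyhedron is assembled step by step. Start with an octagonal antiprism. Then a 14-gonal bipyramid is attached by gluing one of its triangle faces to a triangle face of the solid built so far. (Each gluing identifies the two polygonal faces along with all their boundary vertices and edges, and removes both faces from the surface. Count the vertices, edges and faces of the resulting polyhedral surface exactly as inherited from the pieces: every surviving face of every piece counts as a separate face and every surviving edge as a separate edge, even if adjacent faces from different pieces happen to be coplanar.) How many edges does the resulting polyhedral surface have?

An octagonal antiprism: V=16, E=32, F=18.
Attach a 14-gonal bipyramid (V=16, E=42, F=28) along a 3-gon: merge 3 vertices and 3 edges, delete both glued faces → V=29, E=71, F=44.
Check: V − E + F = 29 − 71 + 44 = 2.

71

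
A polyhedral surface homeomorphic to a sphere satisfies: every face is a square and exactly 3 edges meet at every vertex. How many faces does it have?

6

Each face has 4 edges and each edge borders two faces, so 2E = 4F.
Each vertex has degree 3, so 3V = 2E and hence V = 4F/3.
Euler: V − E + F = 2 ⇒ (4F/3) − (4F/2) + F = 2.
Multiply by 6: (8 − 12 + 6)F = 12, i.e. 2F = 12.
So F = 6, E = 4·6/2 = 12, V = 4·6/3 = 8.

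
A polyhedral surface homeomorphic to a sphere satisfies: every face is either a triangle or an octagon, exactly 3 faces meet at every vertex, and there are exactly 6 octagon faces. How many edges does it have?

36

Let x be the number of triangles; then F = 6 + x.
Edge–face incidences: 2E = 8·6 + 3·x = 48 + 3x.
Every vertex has degree 3, so 3V = 2E.
Euler: V − E + F = 2 ⇒ (2E)/3 − E + (6 + x) = 2.
Multiply by 6: 2·(2E) − 3·(2E) + 6·(6 + x) = 12, i.e. 36 + 6x − (48 + 3x) = 12.
Collecting terms: 3x − 12 = 12, so 3x = 24, so x = 8.
Then 2E = 48 + 3·8 = 72, so E = 36, V = 2E/3 = 24, F = 6 + 8 = 14.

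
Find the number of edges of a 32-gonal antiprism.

128

An antiprism on an n-gon has two n-gon caps and 2n triangles: V = 2·32 = 64, E = 4·32 = 128, F = 2·32 + 2 = 66.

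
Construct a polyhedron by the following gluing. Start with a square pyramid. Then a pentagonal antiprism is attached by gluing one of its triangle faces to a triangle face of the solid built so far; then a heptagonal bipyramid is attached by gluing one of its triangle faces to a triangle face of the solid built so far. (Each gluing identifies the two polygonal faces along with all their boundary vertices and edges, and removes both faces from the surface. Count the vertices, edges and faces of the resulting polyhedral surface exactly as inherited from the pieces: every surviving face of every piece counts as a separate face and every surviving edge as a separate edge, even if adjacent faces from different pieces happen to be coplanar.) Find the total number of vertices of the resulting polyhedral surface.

A square pyramid: V=5, E=8, F=5.
Attach a pentagonal antiprism (V=10, E=20, F=12) along a 3-gon: merge 3 vertices and 3 edges, delete both glued faces → V=12, E=25, F=15.
Attach a heptagonal bipyramid (V=9, E=21, F=14) along a 3-gon: merge 3 vertices and 3 edges, delete both glued faces → V=18, E=43, F=27.
Check: V − E + F = 18 − 43 + 27 = 2.

18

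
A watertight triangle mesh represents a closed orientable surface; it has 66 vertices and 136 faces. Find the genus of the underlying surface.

2

Every face is a triangle, so 2E = 3·136 = 408, giving E = 204.
χ = V − E + F = 66 − 204 + 136 = -2.
For a closed orientable surface χ = 2 − 2g, so g = (2 − (-2))/2 = 2.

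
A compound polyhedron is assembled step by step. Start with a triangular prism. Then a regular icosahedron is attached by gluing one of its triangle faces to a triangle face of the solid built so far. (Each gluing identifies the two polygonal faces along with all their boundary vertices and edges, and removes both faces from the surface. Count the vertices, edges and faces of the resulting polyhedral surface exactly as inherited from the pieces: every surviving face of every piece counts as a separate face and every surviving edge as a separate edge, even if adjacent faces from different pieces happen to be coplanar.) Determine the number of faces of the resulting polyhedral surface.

A triangular prism: V=6, E=9, F=5.
Attach a regular icosahedron (V=12, E=30, F=20) along a 3-gon: merge 3 vertices and 3 edges, delete both glued faces → V=15, E=36, F=23.
Check: V − E + F = 15 − 36 + 23 = 2.

23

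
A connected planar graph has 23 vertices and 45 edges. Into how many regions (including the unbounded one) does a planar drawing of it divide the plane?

24

Euler's formula for a connected plane graph: V − E + F = 2, so F = 2 − 23 + 45 = 24.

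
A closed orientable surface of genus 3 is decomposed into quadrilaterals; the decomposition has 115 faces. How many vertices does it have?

111

χ = 2 − 2·3 = -4, and every face is a square so 4F = 2E.
E = 4·115/2 = 230. Then V = -4 + E − F = -4 + 230 − 115 = 111.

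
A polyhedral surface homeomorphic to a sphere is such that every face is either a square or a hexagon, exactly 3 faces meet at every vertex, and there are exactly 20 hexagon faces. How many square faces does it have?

6

Let x be the number of squares; then F = 20 + x.
Edge–face incidences: 2E = 6·20 + 4·x = 120 + 4x.
Every vertex has degree 3, so 3V = 2E.
Euler: V − E + F = 2 ⇒ (2E)/3 − E + (20 + x) = 2.
Multiply by 6: 2·(2E) − 3·(2E) + 6·(20 + x) = 12, i.e. 120 + 6x − (120 + 4x) = 12.
Collecting terms: 2x = 12, so x = 6.
Then 2E = 120 + 4·6 = 144, so E = 72, V = 2E/3 = 48, F = 20 + 6 = 26.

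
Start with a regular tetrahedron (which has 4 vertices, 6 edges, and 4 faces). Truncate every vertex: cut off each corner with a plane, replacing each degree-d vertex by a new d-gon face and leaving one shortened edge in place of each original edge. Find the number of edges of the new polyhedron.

Truncation replaces each original edge-end by a new vertex, so V′ = 2E = 12.
Each original edge survives, and each old vertex of degree d contributes d new edges; summing degrees gives Σd = 2E, so E′ = E + 2E = 3E = 18.
Each original face survives and each original vertex becomes one new face: F′ = F + V = 8.

18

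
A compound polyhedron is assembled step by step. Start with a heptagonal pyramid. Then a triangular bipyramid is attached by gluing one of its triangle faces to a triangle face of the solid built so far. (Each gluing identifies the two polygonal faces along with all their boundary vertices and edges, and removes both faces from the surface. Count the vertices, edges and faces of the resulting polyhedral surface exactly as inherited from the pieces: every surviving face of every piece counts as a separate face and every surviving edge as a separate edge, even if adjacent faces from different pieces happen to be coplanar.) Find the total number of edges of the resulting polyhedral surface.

20

A heptagonal pyramid: V=8, E=14, F=8.
Attach a triangular bipyramid (V=5, E=9, F=6) along a 3-gon: merge 3 vertices and 3 edges, delete both glued faces → V=10, E=20, F=12.
Check: V − E + F = 10 − 20 + 12 = 2.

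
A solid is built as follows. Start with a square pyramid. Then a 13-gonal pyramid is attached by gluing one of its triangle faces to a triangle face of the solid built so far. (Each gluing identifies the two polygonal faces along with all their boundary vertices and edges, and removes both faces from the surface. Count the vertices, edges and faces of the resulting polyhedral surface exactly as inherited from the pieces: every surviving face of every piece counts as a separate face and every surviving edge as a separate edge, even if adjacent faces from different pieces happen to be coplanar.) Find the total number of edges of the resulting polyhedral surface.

31

A square pyramid: V=5, E=8, F=5.
Attach a 13-gonal pyramid (V=14, E=26, F=14) along a 3-gon: merge 3 vertices and 3 edges, delete both glued faces → V=16, E=31, F=17.
Check: V − E + F = 16 − 31 + 17 = 2.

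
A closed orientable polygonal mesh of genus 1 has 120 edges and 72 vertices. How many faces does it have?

48

For a closed orientable surface of genus 1, χ = 2 − 2·1 = 0.
F = 0 − V + E = 0 − 72 + 120 = 48.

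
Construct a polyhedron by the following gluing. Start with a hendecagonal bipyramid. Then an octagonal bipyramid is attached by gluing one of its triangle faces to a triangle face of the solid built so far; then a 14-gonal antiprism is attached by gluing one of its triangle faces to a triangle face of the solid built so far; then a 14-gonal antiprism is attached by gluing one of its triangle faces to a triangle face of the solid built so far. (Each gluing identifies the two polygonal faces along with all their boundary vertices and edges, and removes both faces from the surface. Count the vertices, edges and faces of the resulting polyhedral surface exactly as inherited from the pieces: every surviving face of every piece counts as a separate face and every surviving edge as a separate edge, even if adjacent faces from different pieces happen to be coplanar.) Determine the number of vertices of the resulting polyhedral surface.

70

A hendecagonal bipyramid: V=13, E=33, F=22.
Attach an octagonal bipyramid (V=10, E=24, F=16) along a 3-gon: merge 3 vertices and 3 edges, delete both glued faces → V=20, E=54, F=36.
Attach a 14-gonal antiprism (V=28, E=56, F=30) along a 3-gon: merge 3 vertices and 3 edges, delete both glued faces → V=45, E=107, F=64.
Attach a 14-gonal antiprism (V=28, E=56, F=30) along a 3-gon: merge 3 vertices and 3 edges, delete both glued faces → V=70, E=160, F=92.
Check: V − E + F = 70 − 160 + 92 = 2.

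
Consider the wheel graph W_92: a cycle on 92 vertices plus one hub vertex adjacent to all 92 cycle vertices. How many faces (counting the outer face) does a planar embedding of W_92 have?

93

W_92 has V = 92 + 1 = 93 vertices and E = 2·92 = 184 edges.
By Euler's formula F = 2 − V + E = 2 − 93 + 184 = 93.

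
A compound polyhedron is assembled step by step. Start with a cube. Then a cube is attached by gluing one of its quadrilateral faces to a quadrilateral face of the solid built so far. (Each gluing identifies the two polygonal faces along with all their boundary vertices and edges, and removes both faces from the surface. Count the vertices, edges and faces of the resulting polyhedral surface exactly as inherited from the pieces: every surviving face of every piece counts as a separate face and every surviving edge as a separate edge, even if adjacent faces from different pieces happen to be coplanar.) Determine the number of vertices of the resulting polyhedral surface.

A cube: V=8, E=12, F=6.
Attach a cube (V=8, E=12, F=6) along a 4-gon: merge 4 vertices and 4 edges, delete both glued faces → V=12, E=20, F=10.
Check: V − E + F = 12 − 20 + 10 = 2.

12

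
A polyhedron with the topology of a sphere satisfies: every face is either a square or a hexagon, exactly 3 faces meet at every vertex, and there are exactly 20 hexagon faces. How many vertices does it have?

Let x be the number of squares; then F = 20 + x.
Edge–face incidences: 2E = 6·20 + 4·x = 120 + 4x.
Every vertex has degree 3, so 3V = 2E.
Euler: V − E + F = 2 ⇒ (2E)/3 − E + (20 + x) = 2.
Multiply by 6: 2·(2E) − 3·(2E) + 6·(20 + x) = 12, i.e. 120 + 6x − (120 + 4x) = 12.
Collecting terms: 2x = 12, so x = 6.
Then 2E = 120 + 4·6 = 144, so E = 72, V = 2E/3 = 48, F = 20 + 6 = 26.

48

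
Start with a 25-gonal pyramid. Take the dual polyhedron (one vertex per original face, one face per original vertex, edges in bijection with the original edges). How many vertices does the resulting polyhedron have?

26

The base solid has V = 26, E = 50, F = 26.
The dual swaps V and F and preserves E: V′ = F = 26, E′ = E = 50, F′ = V = 26.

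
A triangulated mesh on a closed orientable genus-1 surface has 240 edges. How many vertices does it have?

80

χ = 2 − 2·1 = 0, and every face is a triangle so 3F = 2E.
F = 2E/3 = 160. Then V = 0 + E − F = 0 + 240 − 160 = 80.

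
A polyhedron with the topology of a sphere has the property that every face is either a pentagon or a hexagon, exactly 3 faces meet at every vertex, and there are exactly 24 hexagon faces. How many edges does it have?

Let x be the number of pentagons; then F = 24 + x.
Edge–face incidences: 2E = 6·24 + 5·x = 144 + 5x.
Every vertex has degree 3, so 3V = 2E.
Euler: V − E + F = 2 ⇒ (2E)/3 − E + (24 + x) = 2.
Multiply by 6: 2·(2E) − 3·(2E) + 6·(24 + x) = 12, i.e. 144 + 6x − (144 + 5x) = 12.
Collecting terms: x = 12.
Then 2E = 144 + 5·12 = 204, so E = 102, V = 2E/3 = 68, F = 24 + 12 = 36.

102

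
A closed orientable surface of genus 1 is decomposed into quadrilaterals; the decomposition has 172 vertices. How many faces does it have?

χ = 2 − 2·1 = 0, and every face is a square so 4F = 2E.
V − E + F = 0 with E = 4F/2 gives 172 − (4/2 − 1)·F = 0, so F = 172 and E = 344.

172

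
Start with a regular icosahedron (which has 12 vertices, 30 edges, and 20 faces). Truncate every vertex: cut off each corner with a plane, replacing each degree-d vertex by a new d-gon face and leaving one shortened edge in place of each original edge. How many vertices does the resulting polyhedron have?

60

Truncation replaces each original edge-end by a new vertex, so V′ = 2E = 60.
Each original edge survives, and each old vertex of degree d contributes d new edges; summing degrees gives Σd = 2E, so E′ = E + 2E = 3E = 90.
Each original face survives and each original vertex becomes one new face: F′ = F + V = 32.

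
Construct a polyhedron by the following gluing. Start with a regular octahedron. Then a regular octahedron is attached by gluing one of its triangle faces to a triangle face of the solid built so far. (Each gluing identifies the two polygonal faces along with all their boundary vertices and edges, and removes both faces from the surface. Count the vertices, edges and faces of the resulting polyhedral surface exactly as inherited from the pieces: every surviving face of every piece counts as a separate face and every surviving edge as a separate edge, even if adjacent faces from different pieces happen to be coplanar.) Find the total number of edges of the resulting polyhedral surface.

A regular octahedron: V=6, E=12, F=8.
Attach a regular octahedron (V=6, E=12, F=8) along a 3-gon: merge 3 vertices and 3 edges, delete both glued faces → V=9, E=21, F=14.
Check: V − E + F = 9 − 21 + 14 = 2.

21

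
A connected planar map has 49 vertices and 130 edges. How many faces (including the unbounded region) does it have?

83

Euler's formula for a connected plane graph: V − E + F = 2, so F = 2 − 49 + 130 = 83.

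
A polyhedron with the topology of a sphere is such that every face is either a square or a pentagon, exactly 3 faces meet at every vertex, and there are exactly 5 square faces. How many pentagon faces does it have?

Let x be the number of pentagons; then F = 5 + x.
Edge–face incidences: 2E = 4·5 + 5·x = 20 + 5x.
Every vertex has degree 3, so 3V = 2E.
Euler: V − E + F = 2 ⇒ (2E)/3 − E + (5 + x) = 2.
Multiply by 6: 2·(2E) − 3·(2E) + 6·(5 + x) = 12, i.e. 30 + 6x − (20 + 5x) = 12.
Collecting terms: x + 10 = 12, so x = 2.
Then 2E = 20 + 5·2 = 30, so E = 15, V = 2E/3 = 10, F = 5 + 2 = 7.

2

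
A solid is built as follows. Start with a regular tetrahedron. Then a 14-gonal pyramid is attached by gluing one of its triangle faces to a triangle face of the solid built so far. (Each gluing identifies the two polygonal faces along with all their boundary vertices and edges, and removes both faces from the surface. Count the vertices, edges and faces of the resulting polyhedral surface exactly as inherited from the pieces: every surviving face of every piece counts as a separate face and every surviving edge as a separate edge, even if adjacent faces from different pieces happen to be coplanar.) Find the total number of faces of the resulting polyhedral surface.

17

A regular tetrahedron: V=4, E=6, F=4.
Attach a 14-gonal pyramid (V=15, E=28, F=15) along a 3-gon: merge 3 vertices and 3 edges, delete both glued faces → V=16, E=31, F=17.
Check: V − E + F = 16 − 31 + 17 = 2.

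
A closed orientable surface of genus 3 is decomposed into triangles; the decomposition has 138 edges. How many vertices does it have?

42

χ = 2 − 2·3 = -4, and every face is a triangle so 3F = 2E.
F = 2E/3 = 92. Then V = -4 + E − F = -4 + 138 − 92 = 42.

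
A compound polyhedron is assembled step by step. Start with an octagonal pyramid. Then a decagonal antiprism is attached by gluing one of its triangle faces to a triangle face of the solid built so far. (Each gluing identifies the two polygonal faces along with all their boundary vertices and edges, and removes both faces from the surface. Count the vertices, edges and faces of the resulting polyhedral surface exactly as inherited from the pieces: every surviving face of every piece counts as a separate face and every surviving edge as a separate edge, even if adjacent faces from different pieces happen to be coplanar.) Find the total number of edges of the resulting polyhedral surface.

An octagonal pyramid: V=9, E=16, F=9.
Attach a decagonal antiprism (V=20, E=40, F=22) along a 3-gon: merge 3 vertices and 3 edges, delete both glued faces → V=26, E=53, F=29.
Check: V − E + F = 26 − 53 + 29 = 2.

53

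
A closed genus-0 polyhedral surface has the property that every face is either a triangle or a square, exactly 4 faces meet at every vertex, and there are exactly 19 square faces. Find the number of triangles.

8

Let x be the number of triangles; then F = 19 + x.
Edge–face incidences: 2E = 4·19 + 3·x = 76 + 3x.
Every vertex has degree 4, so 4V = 2E.
Euler: V − E + F = 2 ⇒ (2E)/4 − E + (19 + x) = 2.
Multiply by 8: 2·(2E) − 4·(2E) + 8·(19 + x) = 16, i.e. 152 + 8x − 2·(76 + 3x) = 16.
Collecting terms: 2x = 16, so x = 8.
Then 2E = 76 + 3·8 = 100, so E = 50, V = 2E/4 = 25, F = 19 + 8 = 27.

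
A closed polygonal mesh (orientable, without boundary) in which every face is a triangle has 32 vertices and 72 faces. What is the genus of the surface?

3

Every face is a triangle, so 2E = 3·72 = 216, giving E = 108.
χ = V − E + F = 32 − 108 + 72 = -4.
For a closed orientable surface χ = 2 − 2g, so g = (2 − (-4))/2 = 3.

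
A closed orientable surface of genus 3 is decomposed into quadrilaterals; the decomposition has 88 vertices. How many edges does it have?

184

χ = 2 − 2·3 = -4, and every face is a square so 4F = 2E.
V − E + F = -4 with E = 4F/2 gives 88 − (4/2 − 1)·F = -4, so F = 92 and E = 184.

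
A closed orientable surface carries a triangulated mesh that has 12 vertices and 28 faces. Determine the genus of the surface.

2

Every face is a triangle, so 2E = 3·28 = 84, giving E = 42.
χ = V − E + F = 12 − 42 + 28 = -2.
For a closed orientable surface χ = 2 − 2g, so g = (2 − (-2))/2 = 2.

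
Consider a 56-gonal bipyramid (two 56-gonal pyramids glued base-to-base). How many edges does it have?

168

A bipyramid over an n-gon has 2n triangular faces and n + 2 vertices: V = 56 + 2 = 58, E = 3·56 = 168, F = 2·56 = 112.
Check: V − E + F = 58 − 168 + 112 = 2.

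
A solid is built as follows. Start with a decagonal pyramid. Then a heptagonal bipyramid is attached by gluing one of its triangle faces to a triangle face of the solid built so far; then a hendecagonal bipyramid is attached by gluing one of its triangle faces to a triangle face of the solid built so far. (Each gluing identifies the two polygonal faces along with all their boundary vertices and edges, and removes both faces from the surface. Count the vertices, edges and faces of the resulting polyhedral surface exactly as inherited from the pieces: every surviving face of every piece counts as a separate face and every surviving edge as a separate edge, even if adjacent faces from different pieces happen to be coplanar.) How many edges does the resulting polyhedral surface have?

A decagonal pyramid: V=11, E=20, F=11.
Attach a heptagonal bipyramid (V=9, E=21, F=14) along a 3-gon: merge 3 vertices and 3 edges, delete both glued faces → V=17, E=38, F=23.
Attach a hendecagonal bipyramid (V=13, E=33, F=22) along a 3-gon: merge 3 vertices and 3 edges, delete both glued faces → V=27, E=68, F=43.
Check: V − E + F = 27 − 68 + 43 = 2.

68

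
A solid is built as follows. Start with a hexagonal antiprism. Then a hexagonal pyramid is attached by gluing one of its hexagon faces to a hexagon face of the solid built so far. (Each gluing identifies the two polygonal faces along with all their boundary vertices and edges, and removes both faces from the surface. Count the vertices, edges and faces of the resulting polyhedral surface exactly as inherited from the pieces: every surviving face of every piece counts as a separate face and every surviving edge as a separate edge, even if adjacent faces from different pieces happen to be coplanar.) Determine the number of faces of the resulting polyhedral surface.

19

A hexagonal antiprism: V=12, E=24, F=14.
Attach a hexagonal pyramid (V=7, E=12, F=7) along a 6-gon: merge 6 vertices and 6 edges, delete both glued faces → V=13, E=30, F=19.
Check: V − E + F = 13 − 30 + 19 = 2.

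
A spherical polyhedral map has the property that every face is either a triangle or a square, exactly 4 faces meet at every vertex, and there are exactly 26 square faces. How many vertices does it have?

Let x be the number of triangles; then F = 26 + x.
Edge–face incidences: 2E = 4·26 + 3·x = 104 + 3x.
Every vertex has degree 4, so 4V = 2E.
Euler: V − E + F = 2 ⇒ (2E)/4 − E + (26 + x) = 2.
Multiply by 8: 2·(2E) − 4·(2E) + 8·(26 + x) = 16, i.e. 208 + 8x − 2·(104 + 3x) = 16.
Collecting terms: 2x = 16, so x = 8.
Then 2E = 104 + 3·8 = 128, so E = 64, V = 2E/4 = 32, F = 26 + 8 = 34.

32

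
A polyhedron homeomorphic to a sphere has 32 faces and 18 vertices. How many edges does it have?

Here V − E + F = 2.
E = V + F − (2) = 18 + 32 − (2) = 48.

48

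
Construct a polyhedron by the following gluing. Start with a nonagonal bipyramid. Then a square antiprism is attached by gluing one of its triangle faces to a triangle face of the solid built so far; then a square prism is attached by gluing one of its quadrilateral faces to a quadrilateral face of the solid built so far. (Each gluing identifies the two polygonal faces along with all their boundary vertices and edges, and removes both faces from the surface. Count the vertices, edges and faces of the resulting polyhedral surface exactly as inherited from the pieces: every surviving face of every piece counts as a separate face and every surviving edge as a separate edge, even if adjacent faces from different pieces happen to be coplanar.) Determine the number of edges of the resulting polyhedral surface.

48

A nonagonal bipyramid: V=11, E=27, F=18.
Attach a square antiprism (V=8, E=16, F=10) along a 3-gon: merge 3 vertices and 3 edges, delete both glued faces → V=16, E=40, F=26.
Attach a square prism (V=8, E=12, F=6) along a 4-gon: merge 4 vertices and 4 edges, delete both glued faces → V=20, E=48, F=30.
Check: V − E + F = 20 − 48 + 30 = 2.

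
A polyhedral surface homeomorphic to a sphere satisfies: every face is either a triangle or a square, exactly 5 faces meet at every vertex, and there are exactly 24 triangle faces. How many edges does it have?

Let x be the number of squares; then F = 24 + x.
Edge–face incidences: 2E = 3·24 + 4·x = 72 + 4x.
Every vertex has degree 5, so 5V = 2E.
Euler: V − E + F = 2 ⇒ (2E)/5 − E + (24 + x) = 2.
Multiply by 10: 2·(2E) − 5·(2E) + 10·(24 + x) = 20, i.e. 240 + 10x − 3·(72 + 4x) = 20.
Collecting terms: −2x + 24 = 20, so −2x = −4, so x = 2.
Then 2E = 72 + 4·2 = 80, so E = 40, V = 2E/5 = 16, F = 24 + 2 = 26.

40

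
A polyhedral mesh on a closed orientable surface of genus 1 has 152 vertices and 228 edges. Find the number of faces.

For a closed orientable surface of genus 1, χ = 2 − 2·1 = 0.
F = 0 − V + E = 0 − 152 + 228 = 76.

76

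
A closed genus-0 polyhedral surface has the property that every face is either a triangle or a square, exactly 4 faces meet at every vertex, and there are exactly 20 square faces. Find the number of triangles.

Let x be the number of triangles; then F = 20 + x.
Edge–face incidences: 2E = 4·20 + 3·x = 80 + 3x.
Every vertex has degree 4, so 4V = 2E.
Euler: V − E + F = 2 ⇒ (2E)/4 − E + (20 + x) = 2.
Multiply by 8: 2·(2E) − 4·(2E) + 8·(20 + x) = 16, i.e. 160 + 8x − 2·(80 + 3x) = 16.
Collecting terms: 2x = 16, so x = 8.
Then 2E = 80 + 3·8 = 104, so E = 52, V = 2E/4 = 26, F = 20 + 8 = 28.

8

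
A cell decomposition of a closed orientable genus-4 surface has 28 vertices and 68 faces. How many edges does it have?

102

For a closed orientable surface of genus 4, χ = 2 − 2·4 = -6.
E = V + F − (-6) = 28 + 68 − (-6) = 102.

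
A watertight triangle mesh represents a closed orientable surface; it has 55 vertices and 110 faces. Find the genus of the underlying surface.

Every face is a triangle, so 2E = 3·110 = 330, giving E = 165.
χ = V − E + F = 55 − 165 + 110 = 0.
For a closed orientable surface χ = 2 − 2g, so g = (2 − (0))/2 = 1.

1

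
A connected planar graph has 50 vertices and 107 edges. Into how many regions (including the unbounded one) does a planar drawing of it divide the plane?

Euler's formula for a connected plane graph: V − E + F = 2, so F = 2 − 50 + 107 = 59.

59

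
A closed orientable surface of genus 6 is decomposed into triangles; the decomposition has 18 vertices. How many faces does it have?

56

χ = 2 − 2·6 = -10, and every face is a triangle so 3F = 2E.
V − E + F = -10 with E = 3F/2 gives 18 − (3/2 − 1)·F = -10, so F = 56 and E = 84.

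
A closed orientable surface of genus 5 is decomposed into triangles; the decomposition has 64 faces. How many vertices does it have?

χ = 2 − 2·5 = -8, and every face is a triangle so 3F = 2E.
E = 3·64/2 = 96. Then V = -8 + E − F = -8 + 96 − 64 = 24.

24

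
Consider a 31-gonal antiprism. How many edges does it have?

An antiprism on an n-gon has two n-gon caps and 2n triangles: V = 2·31 = 62, E = 4·31 = 124, F = 2·31 + 2 = 64.
Check: V − E + F = 62 − 124 + 64 = 2.

124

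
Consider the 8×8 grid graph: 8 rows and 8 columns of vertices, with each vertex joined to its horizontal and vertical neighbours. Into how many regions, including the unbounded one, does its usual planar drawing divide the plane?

50

The grid has V = 8·8 = 64 vertices and E = 8·7 + 8·7 = 112 edges.
F = 2 − V + E = 2 − 64 + 112 = 50.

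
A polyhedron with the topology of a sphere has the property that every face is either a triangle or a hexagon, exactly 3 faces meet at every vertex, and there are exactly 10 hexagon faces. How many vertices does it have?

Let x be the number of triangles; then F = 10 + x.
Edge–face incidences: 2E = 6·10 + 3·x = 60 + 3x.
Every vertex has degree 3, so 3V = 2E.
Euler: V − E + F = 2 ⇒ (2E)/3 − E + (10 + x) = 2.
Multiply by 6: 2·(2E) − 3·(2E) + 6·(10 + x) = 12, i.e. 60 + 6x − (60 + 3x) = 12.
Collecting terms: 3x = 12, so x = 4.
Then 2E = 60 + 3·4 = 72, so E = 36, V = 2E/3 = 24, F = 10 + 4 = 14.

24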